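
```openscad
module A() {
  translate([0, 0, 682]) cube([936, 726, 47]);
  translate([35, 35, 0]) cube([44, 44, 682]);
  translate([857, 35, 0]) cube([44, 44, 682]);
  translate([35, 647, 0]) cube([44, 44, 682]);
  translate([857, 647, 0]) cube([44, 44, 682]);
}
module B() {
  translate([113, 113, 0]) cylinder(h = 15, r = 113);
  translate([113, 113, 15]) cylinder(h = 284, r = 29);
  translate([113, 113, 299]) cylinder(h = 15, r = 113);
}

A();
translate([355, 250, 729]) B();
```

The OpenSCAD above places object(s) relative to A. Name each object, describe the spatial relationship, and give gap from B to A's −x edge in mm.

A is a table. B is a spool. The spool is on top of the table, centred. The gap from the spool to the table's −x edge is 355 mm.

The spool's min-x is at 355; the table's min-x is 0; gap = 355 mm.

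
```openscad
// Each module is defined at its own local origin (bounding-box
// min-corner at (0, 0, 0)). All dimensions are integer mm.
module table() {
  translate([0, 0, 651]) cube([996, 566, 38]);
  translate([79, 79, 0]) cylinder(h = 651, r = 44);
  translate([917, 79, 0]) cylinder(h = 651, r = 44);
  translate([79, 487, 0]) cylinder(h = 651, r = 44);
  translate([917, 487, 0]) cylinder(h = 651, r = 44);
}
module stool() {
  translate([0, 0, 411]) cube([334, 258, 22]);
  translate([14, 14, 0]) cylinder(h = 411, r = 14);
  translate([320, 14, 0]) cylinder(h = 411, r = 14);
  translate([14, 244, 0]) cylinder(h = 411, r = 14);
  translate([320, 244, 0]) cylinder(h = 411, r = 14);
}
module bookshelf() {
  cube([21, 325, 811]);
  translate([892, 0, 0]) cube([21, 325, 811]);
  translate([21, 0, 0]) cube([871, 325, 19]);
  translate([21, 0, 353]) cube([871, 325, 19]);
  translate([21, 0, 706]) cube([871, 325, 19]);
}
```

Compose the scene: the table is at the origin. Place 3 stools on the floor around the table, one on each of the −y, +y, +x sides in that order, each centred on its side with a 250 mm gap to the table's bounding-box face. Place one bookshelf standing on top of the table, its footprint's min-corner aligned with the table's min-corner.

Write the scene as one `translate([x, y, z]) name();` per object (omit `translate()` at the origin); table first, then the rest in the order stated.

table();
translate([331, -508, 0]) stool();
translate([331, 816, 0]) stool();
translate([1246, 154, 0]) stool();
translate([0, 0, 689]) bookshelf();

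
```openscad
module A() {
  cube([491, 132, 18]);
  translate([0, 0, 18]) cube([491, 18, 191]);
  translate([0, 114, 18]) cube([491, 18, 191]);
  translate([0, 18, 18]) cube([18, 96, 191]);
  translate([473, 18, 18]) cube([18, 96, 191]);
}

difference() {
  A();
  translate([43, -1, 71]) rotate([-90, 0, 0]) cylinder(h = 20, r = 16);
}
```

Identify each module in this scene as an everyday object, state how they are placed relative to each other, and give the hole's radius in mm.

The subtracted cylinder has r = 16 mm.

A is an open box. The open box has a circular hole through its front wall. The hole's radius is 16 mm.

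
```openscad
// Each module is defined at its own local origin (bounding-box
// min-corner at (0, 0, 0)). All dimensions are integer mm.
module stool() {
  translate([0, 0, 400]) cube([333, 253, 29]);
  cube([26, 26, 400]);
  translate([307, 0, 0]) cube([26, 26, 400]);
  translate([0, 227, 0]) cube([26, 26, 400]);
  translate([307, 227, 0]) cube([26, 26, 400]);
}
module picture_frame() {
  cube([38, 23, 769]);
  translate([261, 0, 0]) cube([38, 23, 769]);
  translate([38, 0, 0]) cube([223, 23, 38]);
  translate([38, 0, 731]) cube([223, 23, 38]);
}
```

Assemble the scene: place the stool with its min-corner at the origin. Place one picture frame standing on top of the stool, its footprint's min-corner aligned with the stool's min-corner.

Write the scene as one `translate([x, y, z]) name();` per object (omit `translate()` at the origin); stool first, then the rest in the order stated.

stool();
translate([0, 0, 429]) picture_frame();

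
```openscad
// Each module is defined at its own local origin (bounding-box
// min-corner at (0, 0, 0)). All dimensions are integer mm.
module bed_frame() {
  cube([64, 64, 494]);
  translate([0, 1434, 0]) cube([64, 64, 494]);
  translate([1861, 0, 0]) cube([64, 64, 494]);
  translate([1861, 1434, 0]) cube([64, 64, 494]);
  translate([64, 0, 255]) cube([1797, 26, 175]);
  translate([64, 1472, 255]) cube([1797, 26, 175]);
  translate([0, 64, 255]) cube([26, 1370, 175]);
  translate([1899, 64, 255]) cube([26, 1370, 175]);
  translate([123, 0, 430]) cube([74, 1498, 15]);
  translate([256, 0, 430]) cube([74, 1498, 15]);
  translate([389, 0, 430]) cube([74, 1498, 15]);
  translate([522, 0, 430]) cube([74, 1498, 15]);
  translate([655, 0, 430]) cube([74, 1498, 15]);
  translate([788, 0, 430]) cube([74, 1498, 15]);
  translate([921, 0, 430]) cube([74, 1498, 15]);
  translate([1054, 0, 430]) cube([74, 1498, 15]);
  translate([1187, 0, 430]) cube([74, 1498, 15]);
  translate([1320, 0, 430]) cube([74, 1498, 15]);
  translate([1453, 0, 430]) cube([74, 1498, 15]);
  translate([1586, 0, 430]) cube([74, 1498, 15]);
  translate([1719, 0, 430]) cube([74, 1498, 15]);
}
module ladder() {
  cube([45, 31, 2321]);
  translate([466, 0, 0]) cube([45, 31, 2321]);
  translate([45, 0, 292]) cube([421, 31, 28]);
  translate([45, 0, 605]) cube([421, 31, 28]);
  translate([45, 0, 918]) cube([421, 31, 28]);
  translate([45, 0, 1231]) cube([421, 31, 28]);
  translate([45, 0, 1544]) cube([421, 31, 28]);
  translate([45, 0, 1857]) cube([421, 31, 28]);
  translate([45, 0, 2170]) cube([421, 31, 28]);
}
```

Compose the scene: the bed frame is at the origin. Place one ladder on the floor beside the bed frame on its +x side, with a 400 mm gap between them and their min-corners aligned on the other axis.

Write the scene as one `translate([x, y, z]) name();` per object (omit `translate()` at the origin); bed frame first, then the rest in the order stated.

bed_frame();
translate([2325, 0, 0]) ladder();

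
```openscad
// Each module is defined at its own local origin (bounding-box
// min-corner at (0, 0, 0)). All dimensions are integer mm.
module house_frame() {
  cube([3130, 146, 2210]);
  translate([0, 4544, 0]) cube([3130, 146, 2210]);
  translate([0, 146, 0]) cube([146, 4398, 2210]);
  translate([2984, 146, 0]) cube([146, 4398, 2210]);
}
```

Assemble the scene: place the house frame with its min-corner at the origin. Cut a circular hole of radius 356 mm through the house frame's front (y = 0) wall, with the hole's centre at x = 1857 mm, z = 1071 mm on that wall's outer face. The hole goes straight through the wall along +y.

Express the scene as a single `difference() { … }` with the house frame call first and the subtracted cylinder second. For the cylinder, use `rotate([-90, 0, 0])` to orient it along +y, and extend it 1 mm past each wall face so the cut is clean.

difference() {
  house_frame();
  translate([1857, -1, 1071]) rotate([-90, 0, 0]) cylinder(h = 148, r = 356);
}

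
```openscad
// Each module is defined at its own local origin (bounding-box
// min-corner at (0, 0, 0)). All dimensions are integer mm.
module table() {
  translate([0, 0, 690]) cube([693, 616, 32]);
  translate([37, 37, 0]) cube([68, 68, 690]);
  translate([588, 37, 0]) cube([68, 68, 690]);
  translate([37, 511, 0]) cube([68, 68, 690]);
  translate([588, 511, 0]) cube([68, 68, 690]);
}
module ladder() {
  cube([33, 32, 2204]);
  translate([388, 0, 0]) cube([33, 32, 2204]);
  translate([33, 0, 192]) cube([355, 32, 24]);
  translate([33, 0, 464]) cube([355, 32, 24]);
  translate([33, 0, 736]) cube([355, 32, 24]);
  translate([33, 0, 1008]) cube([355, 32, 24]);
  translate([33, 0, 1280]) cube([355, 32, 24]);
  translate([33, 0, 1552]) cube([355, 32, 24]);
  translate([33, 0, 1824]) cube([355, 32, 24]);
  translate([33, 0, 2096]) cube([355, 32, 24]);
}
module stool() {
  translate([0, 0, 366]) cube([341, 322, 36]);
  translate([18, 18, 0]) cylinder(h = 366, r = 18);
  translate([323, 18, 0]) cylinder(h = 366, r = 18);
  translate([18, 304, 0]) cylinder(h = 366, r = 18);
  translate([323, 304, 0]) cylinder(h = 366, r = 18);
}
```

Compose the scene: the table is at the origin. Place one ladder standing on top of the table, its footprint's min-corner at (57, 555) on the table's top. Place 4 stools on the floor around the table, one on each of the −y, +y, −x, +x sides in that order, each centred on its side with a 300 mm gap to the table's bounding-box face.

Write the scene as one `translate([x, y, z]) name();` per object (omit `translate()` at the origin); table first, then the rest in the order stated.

table();
translate([57, 555, 722]) ladder();
translate([176, -622, 0]) stool();
translate([176, 916, 0]) stool();
translate([-641, 147, 0]) stool();
translate([993, 147, 0]) stool();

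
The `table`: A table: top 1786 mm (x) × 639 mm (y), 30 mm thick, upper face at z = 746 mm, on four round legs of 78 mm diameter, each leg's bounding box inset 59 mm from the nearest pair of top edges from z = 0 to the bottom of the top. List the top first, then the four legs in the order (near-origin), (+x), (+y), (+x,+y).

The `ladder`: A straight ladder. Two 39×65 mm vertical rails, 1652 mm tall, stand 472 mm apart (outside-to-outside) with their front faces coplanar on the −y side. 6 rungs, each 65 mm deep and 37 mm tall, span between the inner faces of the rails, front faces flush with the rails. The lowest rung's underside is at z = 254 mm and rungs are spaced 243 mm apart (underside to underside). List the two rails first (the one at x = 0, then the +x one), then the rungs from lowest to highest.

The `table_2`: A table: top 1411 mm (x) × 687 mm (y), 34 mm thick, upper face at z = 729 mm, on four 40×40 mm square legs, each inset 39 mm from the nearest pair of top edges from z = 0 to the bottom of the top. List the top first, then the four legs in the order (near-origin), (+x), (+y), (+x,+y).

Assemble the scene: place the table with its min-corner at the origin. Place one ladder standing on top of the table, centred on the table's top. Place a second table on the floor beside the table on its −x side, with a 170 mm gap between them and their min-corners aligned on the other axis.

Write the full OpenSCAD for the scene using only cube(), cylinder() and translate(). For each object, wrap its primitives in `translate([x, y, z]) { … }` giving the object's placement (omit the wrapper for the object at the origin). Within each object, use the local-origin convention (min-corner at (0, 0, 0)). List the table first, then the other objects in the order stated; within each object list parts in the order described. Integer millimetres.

translate([0, 0, 716]) cube([1786, 639, 30]);
translate([98, 98, 0]) cylinder(h = 716, r = 39);
translate([1688, 98, 0]) cylinder(h = 716, r = 39);
translate([98, 541, 0]) cylinder(h = 716, r = 39);
translate([1688, 541, 0]) cylinder(h = 716, r = 39);
translate([657, 287, 746]) {
  cube([39, 65, 1652]);
  translate([433, 0, 0]) cube([39, 65, 1652]);
  translate([39, 0, 254]) cube([394, 65, 37]);
  translate([39, 0, 497]) cube([394, 65, 37]);
  translate([39, 0, 740]) cube([394, 65, 37]);
  translate([39, 0, 983]) cube([394, 65, 37]);
  translate([39, 0, 1226]) cube([394, 65, 37]);
  translate([39, 0, 1469]) cube([394, 65, 37]);
}
translate([-1581, 0, 0]) {
  translate([0, 0, 695]) cube([1411, 687, 34]);
  translate([39, 39, 0]) cube([40, 40, 695]);
  translate([1332, 39, 0]) cube([40, 40, 695]);
  translate([39, 608, 0]) cube([40, 40, 695]);
  translate([1332, 608, 0]) cube([40, 40, 695]);
}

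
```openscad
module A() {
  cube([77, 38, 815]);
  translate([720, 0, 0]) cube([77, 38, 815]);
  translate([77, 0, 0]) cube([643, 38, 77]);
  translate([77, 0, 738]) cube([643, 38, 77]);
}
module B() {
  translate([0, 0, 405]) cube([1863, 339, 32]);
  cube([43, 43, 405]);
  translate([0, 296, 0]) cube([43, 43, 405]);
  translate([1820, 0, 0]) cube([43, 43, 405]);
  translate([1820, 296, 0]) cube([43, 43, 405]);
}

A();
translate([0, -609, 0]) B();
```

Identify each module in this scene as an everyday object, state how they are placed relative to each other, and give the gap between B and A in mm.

The bench's nearest face is 270 mm from the picture frame's −y face.

A is a picture frame. B is a bench. The bench is on the floor beside the picture frame on its −y side. The gap between the bench and the picture frame is 270 mm.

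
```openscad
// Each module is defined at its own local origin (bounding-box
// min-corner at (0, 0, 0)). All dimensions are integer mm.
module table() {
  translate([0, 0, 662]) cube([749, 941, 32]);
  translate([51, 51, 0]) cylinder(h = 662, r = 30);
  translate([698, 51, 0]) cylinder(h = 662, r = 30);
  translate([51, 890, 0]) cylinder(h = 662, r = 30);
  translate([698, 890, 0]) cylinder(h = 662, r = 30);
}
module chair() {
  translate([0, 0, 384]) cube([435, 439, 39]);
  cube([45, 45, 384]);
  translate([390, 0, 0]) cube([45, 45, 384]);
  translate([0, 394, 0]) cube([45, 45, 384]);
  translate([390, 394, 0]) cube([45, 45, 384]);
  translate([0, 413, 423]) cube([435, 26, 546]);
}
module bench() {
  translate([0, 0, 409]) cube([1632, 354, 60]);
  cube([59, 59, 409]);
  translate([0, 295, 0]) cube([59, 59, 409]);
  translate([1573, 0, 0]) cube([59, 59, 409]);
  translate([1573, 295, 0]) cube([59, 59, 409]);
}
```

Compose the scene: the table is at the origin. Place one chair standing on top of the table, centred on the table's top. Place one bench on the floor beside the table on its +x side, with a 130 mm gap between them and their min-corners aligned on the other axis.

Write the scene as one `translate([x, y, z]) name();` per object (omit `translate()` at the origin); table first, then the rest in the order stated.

table();
translate([157, 251, 694]) chair();
translate([879, 0, 0]) bench();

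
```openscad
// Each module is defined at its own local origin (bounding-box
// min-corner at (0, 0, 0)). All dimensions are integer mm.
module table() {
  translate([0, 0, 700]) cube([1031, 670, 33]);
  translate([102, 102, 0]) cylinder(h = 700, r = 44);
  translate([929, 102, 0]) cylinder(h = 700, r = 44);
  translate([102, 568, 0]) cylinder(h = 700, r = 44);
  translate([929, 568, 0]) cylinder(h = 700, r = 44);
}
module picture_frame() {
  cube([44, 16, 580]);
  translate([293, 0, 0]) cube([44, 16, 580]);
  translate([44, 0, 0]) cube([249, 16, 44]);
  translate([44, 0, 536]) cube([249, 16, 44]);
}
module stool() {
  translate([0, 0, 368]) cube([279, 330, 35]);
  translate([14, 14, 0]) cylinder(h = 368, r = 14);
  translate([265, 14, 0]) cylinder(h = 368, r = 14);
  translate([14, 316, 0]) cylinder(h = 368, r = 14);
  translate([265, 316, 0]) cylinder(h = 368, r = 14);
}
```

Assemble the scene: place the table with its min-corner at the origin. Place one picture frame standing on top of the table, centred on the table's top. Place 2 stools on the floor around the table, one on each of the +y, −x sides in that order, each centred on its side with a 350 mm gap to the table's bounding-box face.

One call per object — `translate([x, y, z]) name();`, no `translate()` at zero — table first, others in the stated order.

table();
translate([347, 327, 733]) picture_frame();
translate([376, 1020, 0]) stool();
translate([-629, 170, 0]) stool();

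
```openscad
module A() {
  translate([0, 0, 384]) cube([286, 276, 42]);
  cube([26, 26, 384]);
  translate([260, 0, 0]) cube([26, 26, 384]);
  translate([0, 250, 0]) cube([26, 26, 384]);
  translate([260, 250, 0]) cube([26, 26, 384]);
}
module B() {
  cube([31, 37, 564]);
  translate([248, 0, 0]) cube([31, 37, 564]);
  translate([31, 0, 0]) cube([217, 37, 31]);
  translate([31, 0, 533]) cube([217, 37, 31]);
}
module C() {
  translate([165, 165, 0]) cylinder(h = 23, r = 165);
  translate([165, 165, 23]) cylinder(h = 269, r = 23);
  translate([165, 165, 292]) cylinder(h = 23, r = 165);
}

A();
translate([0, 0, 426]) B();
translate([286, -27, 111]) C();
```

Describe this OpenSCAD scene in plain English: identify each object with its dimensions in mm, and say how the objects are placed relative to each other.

A is a simple wooden stool: a rectangular seat 286 mm (x) by 276 mm (y), 42 mm thick, top face at z = 426 mm, on four square legs, each 26×26 mm in cross-section. The legs rest on z = 0, each flush with a corner of the seat.

B is a rectangular picture frame lying in the x–z plane (depth along y). The opening is 217 mm wide (x) by 502 mm tall (z), surrounded by a border 31 mm wide on all four sides. The frame is 37 mm deep and is made of two full-height vertical stiles with two horizontal rails fitted between them.

C is a spool: two coaxial disc flanges of radius 165 mm and thickness 23 mm, joined by a core cylinder of radius 23 mm and height 269 mm. The lower flange rests on z = 0 and the three cylinders share a vertical axis.

The picture frame is on top of the stool. The spool is beside the stool with their tops flush at z = 426.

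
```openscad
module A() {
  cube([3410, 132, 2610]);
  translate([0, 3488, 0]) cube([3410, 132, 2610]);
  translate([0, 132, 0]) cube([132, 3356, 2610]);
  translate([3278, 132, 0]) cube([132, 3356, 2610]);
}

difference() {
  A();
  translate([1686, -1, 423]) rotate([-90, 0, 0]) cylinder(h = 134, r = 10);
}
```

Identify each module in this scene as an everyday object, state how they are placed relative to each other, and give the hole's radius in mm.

A is a house frame. The house frame has a circular hole through its front wall. The hole's radius is 10 mm.

The subtracted cylinder has r = 10 mm.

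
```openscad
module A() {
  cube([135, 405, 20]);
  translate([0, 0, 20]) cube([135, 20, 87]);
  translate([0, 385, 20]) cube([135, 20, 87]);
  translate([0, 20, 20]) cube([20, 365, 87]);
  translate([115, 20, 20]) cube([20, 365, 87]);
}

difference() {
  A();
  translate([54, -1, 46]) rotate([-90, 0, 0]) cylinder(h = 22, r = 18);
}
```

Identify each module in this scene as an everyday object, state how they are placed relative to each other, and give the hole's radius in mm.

A is an open box. The open box has a circular hole through its front wall. The hole's radius is 18 mm.

The subtracted cylinder has r = 18 mm.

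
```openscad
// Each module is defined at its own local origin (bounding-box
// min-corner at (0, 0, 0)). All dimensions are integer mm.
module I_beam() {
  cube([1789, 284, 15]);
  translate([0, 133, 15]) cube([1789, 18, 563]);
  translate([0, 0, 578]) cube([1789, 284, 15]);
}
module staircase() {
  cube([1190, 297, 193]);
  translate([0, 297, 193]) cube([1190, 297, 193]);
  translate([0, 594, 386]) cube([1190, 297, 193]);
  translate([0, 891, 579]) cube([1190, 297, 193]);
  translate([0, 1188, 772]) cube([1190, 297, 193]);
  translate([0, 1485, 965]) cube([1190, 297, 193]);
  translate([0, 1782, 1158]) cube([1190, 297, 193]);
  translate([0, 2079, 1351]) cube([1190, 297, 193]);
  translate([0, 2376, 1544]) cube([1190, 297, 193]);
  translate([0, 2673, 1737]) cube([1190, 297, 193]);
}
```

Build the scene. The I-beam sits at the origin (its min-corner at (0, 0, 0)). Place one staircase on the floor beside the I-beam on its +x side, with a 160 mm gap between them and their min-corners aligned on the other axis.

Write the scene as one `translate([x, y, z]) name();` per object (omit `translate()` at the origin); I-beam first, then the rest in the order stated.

I_beam();
translate([1949, 0, 0]) staircase();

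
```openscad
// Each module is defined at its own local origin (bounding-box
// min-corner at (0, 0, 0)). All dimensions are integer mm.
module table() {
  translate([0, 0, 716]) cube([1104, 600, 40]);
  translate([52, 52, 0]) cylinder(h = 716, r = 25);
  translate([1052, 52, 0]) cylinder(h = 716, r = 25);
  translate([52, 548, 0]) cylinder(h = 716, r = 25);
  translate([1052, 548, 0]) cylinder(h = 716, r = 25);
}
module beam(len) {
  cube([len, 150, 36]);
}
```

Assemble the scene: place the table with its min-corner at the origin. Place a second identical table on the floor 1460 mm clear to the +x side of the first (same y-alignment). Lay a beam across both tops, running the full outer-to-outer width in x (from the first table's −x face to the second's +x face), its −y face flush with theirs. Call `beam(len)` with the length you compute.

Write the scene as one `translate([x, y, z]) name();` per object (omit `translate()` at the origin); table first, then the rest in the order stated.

table();
translate([2564, 0, 0]) table();
translate([0, 0, 756]) beam(3668);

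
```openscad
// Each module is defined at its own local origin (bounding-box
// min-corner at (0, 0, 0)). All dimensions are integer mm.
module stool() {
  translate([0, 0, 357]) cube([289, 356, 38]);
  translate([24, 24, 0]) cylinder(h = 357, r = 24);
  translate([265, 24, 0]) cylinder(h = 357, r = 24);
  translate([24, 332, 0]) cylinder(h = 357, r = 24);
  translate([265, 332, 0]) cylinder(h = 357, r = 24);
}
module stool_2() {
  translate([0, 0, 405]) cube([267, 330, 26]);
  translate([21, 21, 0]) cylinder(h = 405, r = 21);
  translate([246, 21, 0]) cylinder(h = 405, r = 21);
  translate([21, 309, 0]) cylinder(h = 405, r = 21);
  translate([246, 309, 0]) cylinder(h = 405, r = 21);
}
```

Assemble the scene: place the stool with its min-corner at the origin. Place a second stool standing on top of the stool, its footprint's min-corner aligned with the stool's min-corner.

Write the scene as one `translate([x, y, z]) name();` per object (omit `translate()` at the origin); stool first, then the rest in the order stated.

stool();
translate([0, 0, 395]) stool_2();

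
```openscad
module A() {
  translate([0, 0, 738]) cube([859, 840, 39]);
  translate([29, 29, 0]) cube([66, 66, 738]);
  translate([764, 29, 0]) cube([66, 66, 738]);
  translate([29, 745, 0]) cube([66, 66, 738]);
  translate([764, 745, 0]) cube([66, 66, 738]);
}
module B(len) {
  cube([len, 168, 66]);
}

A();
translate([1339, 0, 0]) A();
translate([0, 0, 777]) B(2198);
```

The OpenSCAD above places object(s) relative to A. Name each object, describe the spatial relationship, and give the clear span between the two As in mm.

A is a table. B is a beam. A beam spans the tops of two tables. The clear span between the two tables is 480 mm.

Second table starts at x = 1339; first ends at x = 859; clear span = 1339 − 859 = 480 mm.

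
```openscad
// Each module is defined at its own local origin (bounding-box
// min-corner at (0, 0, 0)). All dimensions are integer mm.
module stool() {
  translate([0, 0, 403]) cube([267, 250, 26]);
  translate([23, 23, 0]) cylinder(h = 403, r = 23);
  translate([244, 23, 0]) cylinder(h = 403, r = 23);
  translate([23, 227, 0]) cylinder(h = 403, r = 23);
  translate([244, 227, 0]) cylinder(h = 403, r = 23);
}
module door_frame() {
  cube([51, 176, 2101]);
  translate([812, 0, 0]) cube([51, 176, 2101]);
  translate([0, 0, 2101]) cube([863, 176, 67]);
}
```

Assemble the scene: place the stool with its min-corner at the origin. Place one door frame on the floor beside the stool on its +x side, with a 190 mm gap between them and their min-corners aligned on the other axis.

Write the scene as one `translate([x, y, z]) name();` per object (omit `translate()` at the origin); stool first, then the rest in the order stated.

stool();
translate([457, 0, 0]) door_frame();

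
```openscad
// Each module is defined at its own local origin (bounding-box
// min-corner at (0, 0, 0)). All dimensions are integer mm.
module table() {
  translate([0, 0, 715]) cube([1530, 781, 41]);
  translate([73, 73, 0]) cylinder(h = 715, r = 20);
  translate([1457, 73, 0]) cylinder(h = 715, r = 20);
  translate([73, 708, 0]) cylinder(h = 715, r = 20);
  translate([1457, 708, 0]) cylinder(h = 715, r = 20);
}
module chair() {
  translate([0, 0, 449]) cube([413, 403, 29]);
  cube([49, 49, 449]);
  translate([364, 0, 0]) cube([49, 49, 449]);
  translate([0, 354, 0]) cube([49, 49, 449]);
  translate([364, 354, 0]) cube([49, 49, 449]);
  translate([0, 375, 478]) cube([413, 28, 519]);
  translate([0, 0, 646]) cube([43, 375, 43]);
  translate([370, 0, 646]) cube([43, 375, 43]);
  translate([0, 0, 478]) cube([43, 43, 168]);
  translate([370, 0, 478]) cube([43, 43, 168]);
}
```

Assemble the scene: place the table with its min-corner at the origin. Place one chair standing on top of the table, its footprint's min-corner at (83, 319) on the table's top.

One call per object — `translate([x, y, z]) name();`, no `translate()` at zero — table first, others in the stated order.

table();
translate([83, 319, 756]) chair();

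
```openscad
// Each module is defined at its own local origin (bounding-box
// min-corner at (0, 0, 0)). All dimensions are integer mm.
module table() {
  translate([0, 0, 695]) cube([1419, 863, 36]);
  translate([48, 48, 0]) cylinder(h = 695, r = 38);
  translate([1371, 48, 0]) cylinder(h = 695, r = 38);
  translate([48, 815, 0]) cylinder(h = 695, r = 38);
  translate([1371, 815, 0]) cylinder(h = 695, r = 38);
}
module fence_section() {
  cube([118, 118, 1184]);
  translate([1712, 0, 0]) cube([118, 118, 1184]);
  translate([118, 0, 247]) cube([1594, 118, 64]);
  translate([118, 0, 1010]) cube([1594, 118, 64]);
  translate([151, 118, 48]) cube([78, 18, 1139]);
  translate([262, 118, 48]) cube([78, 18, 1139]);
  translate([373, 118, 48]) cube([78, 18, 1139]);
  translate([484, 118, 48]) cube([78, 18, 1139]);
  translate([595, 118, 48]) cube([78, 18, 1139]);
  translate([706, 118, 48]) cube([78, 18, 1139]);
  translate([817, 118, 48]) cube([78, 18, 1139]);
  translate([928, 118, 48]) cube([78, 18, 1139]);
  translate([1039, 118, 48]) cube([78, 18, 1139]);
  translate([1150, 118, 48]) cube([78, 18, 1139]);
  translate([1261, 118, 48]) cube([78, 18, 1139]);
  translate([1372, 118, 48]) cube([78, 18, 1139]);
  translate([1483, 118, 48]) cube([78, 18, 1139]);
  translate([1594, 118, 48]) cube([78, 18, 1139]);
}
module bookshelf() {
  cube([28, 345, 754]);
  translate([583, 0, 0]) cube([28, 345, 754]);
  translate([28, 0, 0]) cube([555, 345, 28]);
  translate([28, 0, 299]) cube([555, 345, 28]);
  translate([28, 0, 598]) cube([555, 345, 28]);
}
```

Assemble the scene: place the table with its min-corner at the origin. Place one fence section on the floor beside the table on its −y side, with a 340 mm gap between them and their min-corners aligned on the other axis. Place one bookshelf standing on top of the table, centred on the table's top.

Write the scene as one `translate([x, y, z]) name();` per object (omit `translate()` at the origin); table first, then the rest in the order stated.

table();
translate([0, -476, 0]) fence_section();
translate([404, 259, 731]) bookshelf();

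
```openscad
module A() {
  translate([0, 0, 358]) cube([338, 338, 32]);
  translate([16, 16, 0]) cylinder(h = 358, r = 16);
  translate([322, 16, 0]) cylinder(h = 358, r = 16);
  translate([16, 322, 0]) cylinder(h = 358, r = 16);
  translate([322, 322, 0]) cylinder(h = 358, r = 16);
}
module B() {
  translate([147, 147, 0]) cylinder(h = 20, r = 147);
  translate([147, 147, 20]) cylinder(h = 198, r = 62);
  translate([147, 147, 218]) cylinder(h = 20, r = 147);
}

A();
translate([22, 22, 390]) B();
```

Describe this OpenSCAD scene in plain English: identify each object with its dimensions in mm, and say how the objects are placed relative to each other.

A is a four-legged stool. The seat is a 338×338×32 mm slab whose top surface is at z = 390 mm; four round legs, each 32 mm in diameter, run from the floor (z = 0) to the underside of the seat, each leg's axis is inset half a diameter from the nearest pair of seat edges (so the leg's bounding box is flush with the corner).

B is a spool: two coaxial disc flanges of radius 147 mm and thickness 20 mm, joined by a core cylinder of radius 62 mm and height 198 mm. The lower flange rests on z = 0 and the three cylinders share a vertical axis.

The spool is on top of the stool, centred.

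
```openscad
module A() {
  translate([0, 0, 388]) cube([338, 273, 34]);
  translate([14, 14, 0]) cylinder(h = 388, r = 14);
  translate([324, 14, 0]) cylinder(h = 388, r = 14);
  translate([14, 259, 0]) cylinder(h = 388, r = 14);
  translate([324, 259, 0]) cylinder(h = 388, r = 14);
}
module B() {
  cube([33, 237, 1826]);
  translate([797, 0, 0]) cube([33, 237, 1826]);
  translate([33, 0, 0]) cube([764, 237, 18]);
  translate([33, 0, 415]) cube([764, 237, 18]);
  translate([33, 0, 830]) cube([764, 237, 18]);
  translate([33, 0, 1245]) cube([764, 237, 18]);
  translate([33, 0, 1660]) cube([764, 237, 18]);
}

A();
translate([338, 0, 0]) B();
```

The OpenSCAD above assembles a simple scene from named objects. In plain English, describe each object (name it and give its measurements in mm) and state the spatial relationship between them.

A is a simple wooden stool: a rectangular seat 338 mm (x) by 273 mm (y), 34 mm thick, top face at z = 422 mm, on four round legs, each 28 mm in diameter. The legs rest on z = 0, each leg's axis is inset half a diameter from the nearest pair of seat edges (so the leg's bounding box is flush with the corner).

B is a bookshelf 830 mm wide overall, 237 mm deep and 1826 mm tall. The two sides are 33 mm thick vertical panels. 5 horizontal shelves of 18 mm thickness span between the inner faces of the sides; the lowest shelf sits on the floor and shelves are stacked with a clear vertical gap of 397 mm between each pair.

The bookshelf is against the stool's +x side, with their −y faces flush.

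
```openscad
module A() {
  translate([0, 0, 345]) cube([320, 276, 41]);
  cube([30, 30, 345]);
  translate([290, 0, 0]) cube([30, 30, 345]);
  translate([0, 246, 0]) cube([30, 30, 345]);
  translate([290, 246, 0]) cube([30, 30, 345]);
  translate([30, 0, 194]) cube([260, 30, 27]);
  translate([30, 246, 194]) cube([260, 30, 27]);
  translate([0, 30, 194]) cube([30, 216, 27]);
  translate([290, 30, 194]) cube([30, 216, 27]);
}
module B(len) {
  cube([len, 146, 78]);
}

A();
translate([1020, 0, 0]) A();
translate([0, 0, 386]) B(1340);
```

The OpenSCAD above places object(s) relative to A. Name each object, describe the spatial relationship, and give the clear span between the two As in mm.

A is a stool. B is a beam. A beam spans the tops of two stools. The clear span between the two stools is 700 mm.

Second stool starts at x = 1020; first ends at x = 320; clear span = 1020 − 320 = 700 mm.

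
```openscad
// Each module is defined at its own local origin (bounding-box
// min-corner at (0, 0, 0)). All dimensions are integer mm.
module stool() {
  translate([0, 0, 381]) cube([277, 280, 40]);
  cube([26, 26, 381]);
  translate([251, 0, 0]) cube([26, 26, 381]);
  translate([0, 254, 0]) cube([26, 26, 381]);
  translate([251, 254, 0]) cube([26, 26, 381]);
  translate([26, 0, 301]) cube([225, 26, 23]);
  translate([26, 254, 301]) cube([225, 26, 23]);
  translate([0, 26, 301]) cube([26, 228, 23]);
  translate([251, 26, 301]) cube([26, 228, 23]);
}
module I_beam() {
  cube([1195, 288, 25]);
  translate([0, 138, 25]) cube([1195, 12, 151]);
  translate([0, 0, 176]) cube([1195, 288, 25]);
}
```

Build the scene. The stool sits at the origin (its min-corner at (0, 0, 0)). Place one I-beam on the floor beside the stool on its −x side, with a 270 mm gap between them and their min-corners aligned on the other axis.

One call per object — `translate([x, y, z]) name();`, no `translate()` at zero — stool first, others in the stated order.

stool();
translate([-1465, 0, 0]) I_beam();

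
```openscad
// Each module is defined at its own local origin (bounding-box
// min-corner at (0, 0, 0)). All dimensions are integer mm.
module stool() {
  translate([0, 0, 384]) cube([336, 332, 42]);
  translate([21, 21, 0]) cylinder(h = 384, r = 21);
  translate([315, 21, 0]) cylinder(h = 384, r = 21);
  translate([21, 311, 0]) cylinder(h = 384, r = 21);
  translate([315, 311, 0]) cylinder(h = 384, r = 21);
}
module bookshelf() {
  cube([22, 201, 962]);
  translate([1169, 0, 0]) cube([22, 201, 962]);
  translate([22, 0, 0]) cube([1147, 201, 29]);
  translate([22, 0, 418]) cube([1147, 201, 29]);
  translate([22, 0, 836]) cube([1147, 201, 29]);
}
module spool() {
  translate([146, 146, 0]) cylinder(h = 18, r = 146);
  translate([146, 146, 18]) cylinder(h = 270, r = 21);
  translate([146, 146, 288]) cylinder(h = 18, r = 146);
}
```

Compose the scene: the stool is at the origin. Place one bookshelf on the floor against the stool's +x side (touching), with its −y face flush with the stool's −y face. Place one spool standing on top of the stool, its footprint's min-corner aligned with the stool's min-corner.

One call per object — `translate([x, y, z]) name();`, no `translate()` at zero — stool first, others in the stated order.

stool();
translate([336, 0, 0]) bookshelf();
translate([0, 0, 426]) spool();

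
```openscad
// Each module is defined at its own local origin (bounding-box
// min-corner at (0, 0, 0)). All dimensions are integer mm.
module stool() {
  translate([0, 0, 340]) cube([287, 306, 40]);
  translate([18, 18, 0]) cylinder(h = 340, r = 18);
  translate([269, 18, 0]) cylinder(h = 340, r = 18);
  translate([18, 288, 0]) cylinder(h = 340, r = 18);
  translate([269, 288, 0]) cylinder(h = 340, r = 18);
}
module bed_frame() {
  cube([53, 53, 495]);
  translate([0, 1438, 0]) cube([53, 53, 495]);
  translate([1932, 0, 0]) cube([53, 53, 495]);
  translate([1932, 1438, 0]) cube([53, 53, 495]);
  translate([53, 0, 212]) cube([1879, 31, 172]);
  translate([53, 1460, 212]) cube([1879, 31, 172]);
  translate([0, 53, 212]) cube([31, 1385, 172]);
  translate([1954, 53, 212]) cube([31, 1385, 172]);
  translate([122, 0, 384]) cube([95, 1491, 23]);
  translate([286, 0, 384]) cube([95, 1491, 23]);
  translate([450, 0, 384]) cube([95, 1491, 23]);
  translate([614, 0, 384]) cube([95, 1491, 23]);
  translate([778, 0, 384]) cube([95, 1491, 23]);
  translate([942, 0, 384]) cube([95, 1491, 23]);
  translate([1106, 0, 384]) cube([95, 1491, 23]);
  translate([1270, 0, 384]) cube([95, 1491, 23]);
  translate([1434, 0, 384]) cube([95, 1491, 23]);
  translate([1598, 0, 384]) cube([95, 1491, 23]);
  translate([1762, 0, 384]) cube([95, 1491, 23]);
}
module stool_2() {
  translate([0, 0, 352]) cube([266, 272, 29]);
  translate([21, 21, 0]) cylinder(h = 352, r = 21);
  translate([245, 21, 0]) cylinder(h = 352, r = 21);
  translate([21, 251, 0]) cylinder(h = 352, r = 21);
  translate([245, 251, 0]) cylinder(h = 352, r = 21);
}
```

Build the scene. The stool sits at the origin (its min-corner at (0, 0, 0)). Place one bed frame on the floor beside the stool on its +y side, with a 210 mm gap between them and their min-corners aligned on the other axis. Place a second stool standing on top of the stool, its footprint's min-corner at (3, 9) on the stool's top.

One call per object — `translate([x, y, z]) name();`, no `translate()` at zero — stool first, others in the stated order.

stool();
translate([0, 516, 0]) bed_frame();
translate([3, 9, 380]) stool_2();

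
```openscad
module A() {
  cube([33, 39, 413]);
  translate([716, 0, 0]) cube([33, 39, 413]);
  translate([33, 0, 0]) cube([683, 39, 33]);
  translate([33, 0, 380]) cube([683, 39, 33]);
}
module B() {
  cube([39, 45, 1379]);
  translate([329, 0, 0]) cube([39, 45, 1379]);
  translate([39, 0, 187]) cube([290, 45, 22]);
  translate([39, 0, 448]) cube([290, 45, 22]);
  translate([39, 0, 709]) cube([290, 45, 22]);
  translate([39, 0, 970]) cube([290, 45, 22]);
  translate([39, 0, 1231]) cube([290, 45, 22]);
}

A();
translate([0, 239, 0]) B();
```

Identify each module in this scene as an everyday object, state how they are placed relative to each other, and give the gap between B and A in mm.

The ladder's nearest face is 200 mm from the picture frame's +y face.

A is a picture frame. B is a ladder. The ladder is on the floor beside the picture frame on its +y side. The gap between the ladder and the picture frame is 200 mm.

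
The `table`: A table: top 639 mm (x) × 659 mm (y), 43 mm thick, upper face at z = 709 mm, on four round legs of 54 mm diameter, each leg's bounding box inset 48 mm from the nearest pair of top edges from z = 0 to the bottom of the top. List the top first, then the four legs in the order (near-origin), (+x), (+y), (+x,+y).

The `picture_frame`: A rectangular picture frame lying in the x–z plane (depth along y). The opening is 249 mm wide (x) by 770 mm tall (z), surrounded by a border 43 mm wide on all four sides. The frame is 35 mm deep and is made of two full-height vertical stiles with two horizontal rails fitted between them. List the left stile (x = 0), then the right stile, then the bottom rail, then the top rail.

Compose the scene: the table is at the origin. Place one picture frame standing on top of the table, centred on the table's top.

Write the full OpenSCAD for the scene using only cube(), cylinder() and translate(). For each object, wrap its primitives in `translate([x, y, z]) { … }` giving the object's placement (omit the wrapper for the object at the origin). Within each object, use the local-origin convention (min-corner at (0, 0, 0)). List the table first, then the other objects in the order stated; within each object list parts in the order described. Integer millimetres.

translate([0, 0, 666]) cube([639, 659, 43]);
translate([75, 75, 0]) cylinder(h = 666, r = 27);
translate([564, 75, 0]) cylinder(h = 666, r = 27);
translate([75, 584, 0]) cylinder(h = 666, r = 27);
translate([564, 584, 0]) cylinder(h = 666, r = 27);
translate([152, 312, 709]) {
  cube([43, 35, 856]);
  translate([292, 0, 0]) cube([43, 35, 856]);
  translate([43, 0, 0]) cube([249, 35, 43]);
  translate([43, 0, 813]) cube([249, 35, 43]);
}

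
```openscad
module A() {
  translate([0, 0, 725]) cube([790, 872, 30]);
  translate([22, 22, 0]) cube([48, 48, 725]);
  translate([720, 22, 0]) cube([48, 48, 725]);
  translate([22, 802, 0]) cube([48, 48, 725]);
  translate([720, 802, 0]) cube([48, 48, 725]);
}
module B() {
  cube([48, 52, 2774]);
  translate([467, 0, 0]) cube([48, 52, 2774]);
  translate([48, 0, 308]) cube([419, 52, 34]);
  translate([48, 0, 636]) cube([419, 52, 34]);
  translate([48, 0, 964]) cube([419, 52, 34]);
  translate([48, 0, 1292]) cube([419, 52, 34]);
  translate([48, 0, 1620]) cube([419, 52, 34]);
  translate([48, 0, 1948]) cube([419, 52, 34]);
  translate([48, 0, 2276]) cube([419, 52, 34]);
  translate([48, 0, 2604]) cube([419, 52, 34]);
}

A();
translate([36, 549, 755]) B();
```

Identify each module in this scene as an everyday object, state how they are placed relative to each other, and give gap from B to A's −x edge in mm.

The ladder's min-x is at 36; the table's min-x is 0; gap = 36 mm.

A is a table. B is a ladder. The ladder is on top of the table. The gap from the ladder to the table's −x edge is 36 mm.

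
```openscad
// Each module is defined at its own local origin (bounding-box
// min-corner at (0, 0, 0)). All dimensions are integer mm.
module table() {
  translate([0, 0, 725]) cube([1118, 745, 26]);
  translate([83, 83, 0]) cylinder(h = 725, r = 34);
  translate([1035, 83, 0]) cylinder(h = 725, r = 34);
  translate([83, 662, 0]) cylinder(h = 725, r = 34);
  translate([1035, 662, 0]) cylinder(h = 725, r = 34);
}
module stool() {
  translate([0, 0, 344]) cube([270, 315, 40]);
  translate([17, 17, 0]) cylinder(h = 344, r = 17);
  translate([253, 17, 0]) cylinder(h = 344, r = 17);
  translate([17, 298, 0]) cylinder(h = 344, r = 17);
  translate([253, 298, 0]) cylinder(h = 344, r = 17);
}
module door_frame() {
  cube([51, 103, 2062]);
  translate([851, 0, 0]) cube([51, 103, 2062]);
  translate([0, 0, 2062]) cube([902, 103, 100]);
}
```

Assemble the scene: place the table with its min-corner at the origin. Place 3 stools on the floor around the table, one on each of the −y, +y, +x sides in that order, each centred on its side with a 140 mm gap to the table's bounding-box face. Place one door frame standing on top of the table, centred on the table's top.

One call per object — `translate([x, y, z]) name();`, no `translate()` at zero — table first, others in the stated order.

table();
translate([424, -455, 0]) stool();
translate([424, 885, 0]) stool();
translate([1258, 215, 0]) stool();
translate([108, 321, 751]) door_frame();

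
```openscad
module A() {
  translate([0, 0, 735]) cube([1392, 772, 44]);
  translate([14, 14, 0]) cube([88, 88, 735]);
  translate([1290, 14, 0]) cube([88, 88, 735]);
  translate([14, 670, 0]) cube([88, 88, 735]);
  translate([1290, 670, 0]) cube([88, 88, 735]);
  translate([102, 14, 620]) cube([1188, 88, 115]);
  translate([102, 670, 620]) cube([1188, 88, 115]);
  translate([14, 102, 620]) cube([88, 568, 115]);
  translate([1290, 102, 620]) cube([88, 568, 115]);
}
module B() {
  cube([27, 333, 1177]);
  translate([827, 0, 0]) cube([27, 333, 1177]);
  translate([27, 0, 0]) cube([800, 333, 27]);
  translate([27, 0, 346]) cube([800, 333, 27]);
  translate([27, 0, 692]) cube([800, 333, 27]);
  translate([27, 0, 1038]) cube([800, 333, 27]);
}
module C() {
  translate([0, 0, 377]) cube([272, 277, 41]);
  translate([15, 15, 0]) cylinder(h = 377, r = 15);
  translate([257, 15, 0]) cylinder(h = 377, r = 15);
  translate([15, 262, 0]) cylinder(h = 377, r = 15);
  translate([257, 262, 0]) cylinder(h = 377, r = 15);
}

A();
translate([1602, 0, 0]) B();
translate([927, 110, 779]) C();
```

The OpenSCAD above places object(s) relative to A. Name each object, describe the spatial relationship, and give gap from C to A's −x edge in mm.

The stool's min-x is at 927; the table's min-x is 0; gap = 927 mm.

A is a table. B is a bookshelf. C is a stool. The bookshelf is on the floor beside the table on its +x side. The stool is on top of the table. The gap from the stool to the table's −x edge is 927 mm.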